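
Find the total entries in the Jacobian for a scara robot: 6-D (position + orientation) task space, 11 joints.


Given: task space dimension = 6, joints = 11
Jacobian is a 6 x 11 matrix
Total entries = rows * columns
Total = 6 * 11
Total = 66

66


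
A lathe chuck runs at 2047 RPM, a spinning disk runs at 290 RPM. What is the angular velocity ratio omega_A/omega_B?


Given: RPM_A = 2047, RPM_B = 290
omega = 2*pi*RPM/60, so omega_A/omega_B = RPM_A / RPM_B
omega_A/omega_B = 2047 / 290
omega_A/omega_B = 2047/290

2047/290


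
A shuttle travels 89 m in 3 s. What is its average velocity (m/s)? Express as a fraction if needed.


Given: distance d = 89 m, time t = 3 s
Using v = d / t
v = 89 / 3
v = 89/3 m/s

89/3 m/s


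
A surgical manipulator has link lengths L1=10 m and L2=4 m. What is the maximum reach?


Given: L1 = 10 m, L2 = 4 m
For a 2-link planar arm, max reach = L1 + L2 (fully extended)
Max reach = 10 + 4
Max reach = 14 m

14 m


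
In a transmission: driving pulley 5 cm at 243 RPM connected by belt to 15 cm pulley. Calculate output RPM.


Given: D1 = 5 cm, w1 = 243 RPM, D2 = 15 cm
Using D1*w1 = D2*w2
w2 = D1*w1 / D2
w2 = 5*243 / 15
w2 = 1215 / 15
w2 = 81 RPM

81 RPM


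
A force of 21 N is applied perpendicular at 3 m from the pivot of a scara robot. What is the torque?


Given: F = 21 N, r = 3 m, angle = 90 deg (perpendicular)
Using tau = F * r * sin(90)
sin(90) = 1
tau = 21 * 3 * 1
tau = 63 Nm

63 Nm


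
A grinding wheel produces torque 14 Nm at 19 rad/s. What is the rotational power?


Given: tau = 14 Nm, omega = 19 rad/s
Using P = tau * omega
P = 14 * 19
P = 266 W

266 W


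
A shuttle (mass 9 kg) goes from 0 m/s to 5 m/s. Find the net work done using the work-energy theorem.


Given: m = 9 kg, v0 = 0 m/s, v = 5 m/s
Using W = (1/2)*m*(v^2 - v0^2)
v^2 = 5^2 = 25
v0^2 = 0^2 = 0
v^2 - v0^2 = 25 - 0 = 25
W = (1/2)*9*25 = 225/2 J

225/2 J


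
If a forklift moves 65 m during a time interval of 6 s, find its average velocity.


Given: distance d = 65 m, time t = 6 s
Using v = d / t
v = 65 / 6
v = 65/6 m/s

65/6 m/s


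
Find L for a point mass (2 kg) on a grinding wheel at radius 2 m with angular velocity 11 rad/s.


Given: m = 2 kg, r = 2 m, omega = 11 rad/s
For a point mass: I = m*r^2
I = 2*2^2 = 2*4 = 8
L = I*omega = 8*11
L = 88 kg*m^2/s

88 kg*m^2/s


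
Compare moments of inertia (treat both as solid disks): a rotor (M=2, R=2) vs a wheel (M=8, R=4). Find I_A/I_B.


Given: M1=2 kg, R1=2 m, M2=8 kg, R2=4 m
For a disk: I = (1/2)*M*R^2, so I_A/I_B = (M1*R1^2)/(M2*R2^2)
M1*R1^2 = 2*4 = 8
M2*R2^2 = 8*16 = 128
I_A/I_B = 8/128 = 1/16

1/16


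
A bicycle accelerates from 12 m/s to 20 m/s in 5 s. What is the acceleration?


Given: initial velocity v0 = 12 m/s, final velocity v = 20 m/s, time t = 5 s
Using a = (v - v0) / t
a = (20 - 12) / 5
a = 8 / 5
a = 8/5 m/s^2

8/5 m/s^2


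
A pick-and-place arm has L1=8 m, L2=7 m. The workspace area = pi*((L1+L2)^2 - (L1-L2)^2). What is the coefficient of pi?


Given: L1 = 8, L2 = 7
(L1+L2)^2 = (15)^2 = 225
(L1-L2)^2 = (1)^2 = 1
Difference = 225 - 1 = 224
This equals 4*L1*L2 = 4*8*7 = 224
Workspace area = 224*pi

224


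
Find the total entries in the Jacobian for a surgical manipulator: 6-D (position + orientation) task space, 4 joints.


Given: task space dimension = 6, joints = 4
Jacobian is a 6 x 4 matrix
Total entries = rows * columns
Total = 6 * 4
Total = 24

24


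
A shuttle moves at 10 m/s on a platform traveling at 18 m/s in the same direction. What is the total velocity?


Given: object velocity = 10 m/s, platform velocity = 18 m/s (same direction)
Using classical velocity addition: v_total = v_object + v_platform
v_total = 10 + 18
v_total = 28 m/s

28 m/s


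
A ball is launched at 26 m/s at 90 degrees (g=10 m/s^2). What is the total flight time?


Given: v0 = 26 m/s, theta = 90 deg, g = 10 m/s^2
sin(90) = 1
Using T = 2*v0*sin(theta) / g
T = 2*26*1 / 10
T = 52 / 10
T = 26/5 s

26/5 s


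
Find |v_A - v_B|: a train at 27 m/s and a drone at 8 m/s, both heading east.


Given: v_A = 27 m/s east, v_B = 8 m/s east
Both move in the same direction; relative speed = |v_A - v_B|
|27 - 8| = |19|
= 19 m/s

19 m/s


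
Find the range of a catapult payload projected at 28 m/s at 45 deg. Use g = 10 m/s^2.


Given: v0 = 28 m/s, theta = 45 deg, g = 10 m/s^2
sin(2*45) = sin(90) = 1
Using R = v0^2 * sin(2*theta) / g
R = 28^2 * 1 / 10
R = 784 / 10
R = 392/5 m

392/5 m


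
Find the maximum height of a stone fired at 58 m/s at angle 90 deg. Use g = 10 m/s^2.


Given: v0 = 58 m/s, theta = 90 deg, g = 10 m/s^2
sin^2(90) = 1
Using H = v0^2 * sin^2(theta) / (2*g)
H = 58^2 * 1 / (2*10)
H = 3364 * 1 / 20
H = 3364 / 20
H = 841/5 m

841/5 m


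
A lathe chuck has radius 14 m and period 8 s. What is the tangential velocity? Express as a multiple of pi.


Given: radius r = 14 m, period T = 8 s
Using v = 2*pi*r / T
v = 2*pi*14 / 8
v = 28*pi / 8
v = 7/2*pi m/s

7/2*pi m/s


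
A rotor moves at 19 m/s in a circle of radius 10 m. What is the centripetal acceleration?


Given: v = 19 m/s, r = 10 m
Using a_c = v^2 / r
a_c = 19^2 / 10
a_c = 361 / 10
a_c = 361/10 m/s^2

361/10 m/s^2


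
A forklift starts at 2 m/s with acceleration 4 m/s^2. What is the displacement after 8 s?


Given: v0 = 2 m/s, a = 4 m/s^2, t = 8 s
Using s = v0*t + (1/2)*a*t^2
s = 2*8 + (1/2)*4*8^2
s = 16 + (1/2)*256
s = 16 + 128
s = 144

144 m


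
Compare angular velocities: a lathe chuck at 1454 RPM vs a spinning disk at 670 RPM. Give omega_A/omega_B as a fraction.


Given: RPM_A = 1454, RPM_B = 670
omega = 2*pi*RPM/60, so omega_A/omega_B = RPM_A / RPM_B
omega_A/omega_B = 1454 / 670
omega_A/omega_B = 727/335

727/335


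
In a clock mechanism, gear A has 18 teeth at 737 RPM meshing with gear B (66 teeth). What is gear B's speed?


Given: N1 = 18 teeth, w1 = 737 RPM, N2 = 66 teeth
Using N1*w1 = N2*w2
w2 = N1*w1 / N2
w2 = 18*737 / 66
w2 = 13266 / 66
w2 = 201 RPM

201 RPM


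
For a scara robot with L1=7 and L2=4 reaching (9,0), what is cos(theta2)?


Given: L1 = 7, L2 = 4, target (x, y) = (9, 0)
Using cos(theta2) = (x^2 + y^2 - L1^2 - L2^2) / (2*L1*L2)
x^2 + y^2 = 9^2 + 0 = 81
L1^2 + L2^2 = 49 + 16 = 65
Numerator = 81 - 65 = 16
Denominator = 2*7*4 = 56
cos(theta2) = 16/56 = 2/7

2/7


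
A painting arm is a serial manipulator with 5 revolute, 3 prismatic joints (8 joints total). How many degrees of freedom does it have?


Given: serial robot with 5 revolute, 3 prismatic joints
DOF contribution per joint type: revolute=1, prismatic=1, spherical=3, fixed=0
DOF = 5*1 + 3*1
DOF = 8

8


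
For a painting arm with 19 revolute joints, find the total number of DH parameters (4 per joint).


Given: 19 joints, 4 DH parameters per joint (d, theta, a, alpha)
Total DH parameters = number_of_joints * 4
Total = 19 * 4
Total = 76

76


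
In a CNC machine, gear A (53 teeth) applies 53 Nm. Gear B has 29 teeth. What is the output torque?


Given: N1 = 53, N2 = 29, T1 = 53 Nm
Using T2/T1 = N2/N1
T2 = T1 * N2 / N1
T2 = 53 * 29 / 53
T2 = 1537 / 53
T2 = 29 Nm

29 Nm


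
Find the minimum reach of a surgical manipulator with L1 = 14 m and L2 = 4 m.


Given: L1 = 14 m, L2 = 4 m
For a 2-link planar arm, min reach = |L1 - L2| (second link folded back)
Min reach = |14 - 4|
Min reach = 10 m

10 m


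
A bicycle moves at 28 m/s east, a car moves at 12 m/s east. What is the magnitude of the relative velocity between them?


Given: v_A = 28 m/s east, v_B = 12 m/s east
Both move in the same direction; relative speed = |v_A - v_B|
|28 - 12| = |16|
= 16 m/s

16 m/s


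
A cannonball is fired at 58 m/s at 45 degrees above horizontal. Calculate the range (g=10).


Given: v0 = 58 m/s, theta = 45 deg, g = 10 m/s^2
sin(2*45) = sin(90) = 1
Using R = v0^2 * sin(2*theta) / g
R = 58^2 * 1 / 10
R = 3364 / 10
R = 1682/5 m

1682/5 m


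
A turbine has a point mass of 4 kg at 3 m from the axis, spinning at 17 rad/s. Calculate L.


Given: m = 4 kg, r = 3 m, omega = 17 rad/s
For a point mass: I = m*r^2
I = 4*3^2 = 4*9 = 36
L = I*omega = 36*17
L = 612 kg*m^2/s

612 kg*m^2/s


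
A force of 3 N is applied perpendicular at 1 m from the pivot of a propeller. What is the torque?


Given: F = 3 N, r = 1 m, angle = 90 deg (perpendicular)
Using tau = F * r * sin(90)
sin(90) = 1
tau = 3 * 1 * 1
tau = 3 Nm

3 Nm


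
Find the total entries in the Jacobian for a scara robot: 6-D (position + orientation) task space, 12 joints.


Given: task space dimension = 6, joints = 12
Jacobian is a 6 x 12 matrix
Total entries = rows * columns
Total = 6 * 12
Total = 72

72


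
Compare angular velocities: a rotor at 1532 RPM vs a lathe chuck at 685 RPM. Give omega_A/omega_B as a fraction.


Given: RPM_A = 1532, RPM_B = 685
omega = 2*pi*RPM/60, so omega_A/omega_B = RPM_A / RPM_B
omega_A/omega_B = 1532 / 685
omega_A/omega_B = 1532/685

1532/685


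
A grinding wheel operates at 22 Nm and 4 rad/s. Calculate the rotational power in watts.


Given: tau = 22 Nm, omega = 4 rad/s
Using P = tau * omega
P = 22 * 4
P = 88 W

88 W


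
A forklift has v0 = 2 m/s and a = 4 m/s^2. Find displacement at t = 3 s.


Given: v0 = 2 m/s, a = 4 m/s^2, t = 3 s
Using s = v0*t + (1/2)*a*t^2
s = 2*3 + (1/2)*4*3^2
s = 6 + (1/2)*36
s = 6 + 18
s = 24

24 m


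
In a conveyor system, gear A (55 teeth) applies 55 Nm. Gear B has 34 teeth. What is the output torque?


Given: N1 = 55, N2 = 34, T1 = 55 Nm
Using T2/T1 = N2/N1
T2 = T1 * N2 / N1
T2 = 55 * 34 / 55
T2 = 1870 / 55
T2 = 34 Nm

34 Nm


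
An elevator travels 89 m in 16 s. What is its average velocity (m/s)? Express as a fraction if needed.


Given: distance d = 89 m, time t = 16 s
Using v = d / t
v = 89 / 16
v = 89/16 m/s

89/16 m/s


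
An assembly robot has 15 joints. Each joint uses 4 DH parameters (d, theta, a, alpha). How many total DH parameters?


Given: 15 joints, 4 DH parameters per joint (d, theta, a, alpha)
Total DH parameters = number_of_joints * 4
Total = 15 * 4
Total = 60

60


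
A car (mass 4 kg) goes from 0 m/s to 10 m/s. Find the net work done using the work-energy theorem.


Given: m = 4 kg, v0 = 0 m/s, v = 10 m/s
Using W = (1/2)*m*(v^2 - v0^2)
v^2 = 10^2 = 100
v0^2 = 0^2 = 0
v^2 - v0^2 = 100 - 0 = 100
W = (1/2)*4*100 = 200 J

200 J


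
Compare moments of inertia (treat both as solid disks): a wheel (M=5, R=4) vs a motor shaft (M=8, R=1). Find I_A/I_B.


Given: M1=5 kg, R1=4 m, M2=8 kg, R2=1 m
For a disk: I = (1/2)*M*R^2, so I_A/I_B = (M1*R1^2)/(M2*R2^2)
M1*R1^2 = 5*16 = 80
M2*R2^2 = 8*1 = 8
I_A/I_B = 80/8 = 10

10


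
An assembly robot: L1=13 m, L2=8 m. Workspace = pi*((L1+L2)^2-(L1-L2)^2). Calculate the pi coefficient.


Given: L1 = 13, L2 = 8
(L1+L2)^2 = (21)^2 = 441
(L1-L2)^2 = (5)^2 = 25
Difference = 441 - 25 = 416
This equals 4*L1*L2 = 4*13*8 = 416
Workspace area = 416*pi

416


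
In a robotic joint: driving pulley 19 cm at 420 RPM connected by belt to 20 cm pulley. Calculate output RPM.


Given: D1 = 19 cm, w1 = 420 RPM, D2 = 20 cm
Using D1*w1 = D2*w2
w2 = D1*w1 / D2
w2 = 19*420 / 20
w2 = 7980 / 20
w2 = 399 RPM

399 RPM


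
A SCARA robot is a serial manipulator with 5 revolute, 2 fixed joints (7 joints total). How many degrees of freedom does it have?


Given: serial robot with 5 revolute, 2 fixed joints
DOF contribution per joint type: revolute=1, prismatic=1, spherical=3, fixed=0
DOF = 5*1 + 2*0
DOF = 5

5


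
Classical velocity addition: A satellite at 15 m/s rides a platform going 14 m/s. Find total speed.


Given: object velocity = 15 m/s, platform velocity = 14 m/s (same direction)
Using classical velocity addition: v_total = v_object + v_platform
v_total = 15 + 14
v_total = 29 m/s

29 m/s


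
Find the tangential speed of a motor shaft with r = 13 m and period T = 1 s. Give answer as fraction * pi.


Given: radius r = 13 m, period T = 1 s
Using v = 2*pi*r / T
v = 2*pi*13 / 1
v = 26*pi / 1
v = 26*pi m/s

26*pi m/s


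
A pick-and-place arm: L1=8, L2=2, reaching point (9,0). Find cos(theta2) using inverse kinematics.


Given: L1 = 8, L2 = 2, target (x, y) = (9, 0)
Using cos(theta2) = (x^2 + y^2 - L1^2 - L2^2) / (2*L1*L2)
x^2 + y^2 = 9^2 + 0 = 81
L1^2 + L2^2 = 64 + 4 = 68
Numerator = 81 - 68 = 13
Denominator = 2*8*2 = 32
cos(theta2) = 13/32 = 13/32

13/32


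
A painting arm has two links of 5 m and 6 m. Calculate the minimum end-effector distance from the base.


Given: L1 = 5 m, L2 = 6 m
For a 2-link planar arm, min reach = |L1 - L2| (second link folded back)
Min reach = |5 - 6|
Min reach = 1 m

1 m


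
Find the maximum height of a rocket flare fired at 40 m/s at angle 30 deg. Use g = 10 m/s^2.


Given: v0 = 40 m/s, theta = 30 deg, g = 10 m/s^2
sin^2(30) = 1/4
Using H = v0^2 * sin^2(theta) / (2*g)
H = 40^2 * 1/4 / (2*10)
H = 1600 * 1/4 / 20
H = 400 / 20
H = 20 m

20 m


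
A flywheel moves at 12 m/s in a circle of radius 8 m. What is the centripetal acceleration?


Given: v = 12 m/s, r = 8 m
Using a_c = v^2 / r
a_c = 12^2 / 8
a_c = 144 / 8
a_c = 18 m/s^2

18 m/s^2


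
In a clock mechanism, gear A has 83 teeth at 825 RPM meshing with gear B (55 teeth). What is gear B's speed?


Given: N1 = 83 teeth, w1 = 825 RPM, N2 = 55 teeth
Using N1*w1 = N2*w2
w2 = N1*w1 / N2
w2 = 83*825 / 55
w2 = 68475 / 55
w2 = 1245 RPM

1245 RPM


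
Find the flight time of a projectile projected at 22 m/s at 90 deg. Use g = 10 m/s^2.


Given: v0 = 22 m/s, theta = 90 deg, g = 10 m/s^2
sin(90) = 1
Using T = 2*v0*sin(theta) / g
T = 2*22*1 / 10
T = 44 / 10
T = 22/5 s

22/5 s


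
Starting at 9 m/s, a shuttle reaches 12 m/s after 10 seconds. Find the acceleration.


Given: initial velocity v0 = 9 m/s, final velocity v = 12 m/s, time t = 10 s
Using a = (v - v0) / t
a = (12 - 9) / 10
a = 3 / 10
a = 3/10 m/s^2

3/10 m/s^2


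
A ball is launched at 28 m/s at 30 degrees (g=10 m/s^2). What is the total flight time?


Given: v0 = 28 m/s, theta = 30 deg, g = 10 m/s^2
sin(30) = 1/2
Using T = 2*v0*sin(theta) / g
T = 2*28*1/2 / 10
T = 28 / 10
T = 14/5 s

14/5 s


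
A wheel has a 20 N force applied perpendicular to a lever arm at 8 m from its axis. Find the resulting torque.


Given: F = 20 N, r = 8 m, angle = 90 deg (perpendicular)
Using tau = F * r * sin(90)
sin(90) = 1
tau = 20 * 8 * 1
tau = 160 Nm

160 Nm


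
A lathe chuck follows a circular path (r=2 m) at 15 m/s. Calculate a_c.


Given: v = 15 m/s, r = 2 m
Using a_c = v^2 / r
a_c = 15^2 / 2
a_c = 225 / 2
a_c = 225/2 m/s^2

225/2 m/s^2


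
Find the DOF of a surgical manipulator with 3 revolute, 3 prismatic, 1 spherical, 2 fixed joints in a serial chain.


Given: serial robot with 3 revolute, 3 prismatic, 1 spherical, 2 fixed joints
DOF contribution per joint type: revolute=1, prismatic=1, spherical=3, fixed=0
DOF = 3*1 + 3*1 + 1*3 + 2*0
DOF = 9

9


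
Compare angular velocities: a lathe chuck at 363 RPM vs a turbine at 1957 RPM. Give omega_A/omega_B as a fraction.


Given: RPM_A = 363, RPM_B = 1957
omega = 2*pi*RPM/60, so omega_A/omega_B = RPM_A / RPM_B
omega_A/omega_B = 363 / 1957
omega_A/omega_B = 363/1957

363/1957


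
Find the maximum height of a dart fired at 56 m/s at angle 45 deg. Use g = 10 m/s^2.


Given: v0 = 56 m/s, theta = 45 deg, g = 10 m/s^2
sin^2(45) = 1/2
Using H = v0^2 * sin^2(theta) / (2*g)
H = 56^2 * 1/2 / (2*10)
H = 3136 * 1/2 / 20
H = 1568 / 20
H = 392/5 m

392/5 m


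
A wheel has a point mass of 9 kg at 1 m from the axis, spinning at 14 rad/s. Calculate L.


Given: m = 9 kg, r = 1 m, omega = 14 rad/s
For a point mass: I = m*r^2
I = 9*1^2 = 9*1 = 9
L = I*omega = 9*14
L = 126 kg*m^2/s

126 kg*m^2/s


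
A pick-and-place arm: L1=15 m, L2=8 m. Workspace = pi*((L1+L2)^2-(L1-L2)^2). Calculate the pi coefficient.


Given: L1 = 15, L2 = 8
(L1+L2)^2 = (23)^2 = 529
(L1-L2)^2 = (7)^2 = 49
Difference = 529 - 49 = 480
This equals 4*L1*L2 = 4*15*8 = 480
Workspace area = 480*pi

480


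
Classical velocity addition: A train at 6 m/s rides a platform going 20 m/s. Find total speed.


Given: object velocity = 6 m/s, platform velocity = 20 m/s (same direction)
Using classical velocity addition: v_total = v_object + v_platform
v_total = 6 + 20
v_total = 26 m/s

26 m/s


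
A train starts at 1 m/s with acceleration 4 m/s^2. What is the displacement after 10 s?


Given: v0 = 1 m/s, a = 4 m/s^2, t = 10 s
Using s = v0*t + (1/2)*a*t^2
s = 1*10 + (1/2)*4*10^2
s = 10 + (1/2)*400
s = 10 + 200
s = 210

210 m


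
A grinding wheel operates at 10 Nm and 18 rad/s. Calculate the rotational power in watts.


Given: tau = 10 Nm, omega = 18 rad/s
Using P = tau * omega
P = 10 * 18
P = 180 W

180 W


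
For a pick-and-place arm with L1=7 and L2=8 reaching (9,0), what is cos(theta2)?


Given: L1 = 7, L2 = 8, target (x, y) = (9, 0)
Using cos(theta2) = (x^2 + y^2 - L1^2 - L2^2) / (2*L1*L2)
x^2 + y^2 = 9^2 + 0 = 81
L1^2 + L2^2 = 49 + 64 = 113
Numerator = 81 - 113 = -32
Denominator = 2*7*8 = 112
cos(theta2) = -32/112 = -2/7

-2/7


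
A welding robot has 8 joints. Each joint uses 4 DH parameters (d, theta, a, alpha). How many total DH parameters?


Given: 8 joints, 4 DH parameters per joint (d, theta, a, alpha)
Total DH parameters = number_of_joints * 4
Total = 8 * 4
Total = 32

32


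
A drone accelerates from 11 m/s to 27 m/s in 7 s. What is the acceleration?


Given: initial velocity v0 = 11 m/s, final velocity v = 27 m/s, time t = 7 s
Using a = (v - v0) / t
a = (27 - 11) / 7
a = 16 / 7
a = 16/7 m/s^2

16/7 m/s^2


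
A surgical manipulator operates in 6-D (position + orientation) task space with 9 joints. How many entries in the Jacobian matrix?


Given: task space dimension = 6, joints = 9
Jacobian is a 6 x 9 matrix
Total entries = rows * columns
Total = 6 * 9
Total = 54

54


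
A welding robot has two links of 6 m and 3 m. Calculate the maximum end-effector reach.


Given: L1 = 6 m, L2 = 3 m
For a 2-link planar arm, max reach = L1 + L2 (fully extended)
Max reach = 6 + 3
Max reach = 9 m

9 m


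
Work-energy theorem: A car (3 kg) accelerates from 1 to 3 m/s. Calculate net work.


Given: m = 3 kg, v0 = 1 m/s, v = 3 m/s
Using W = (1/2)*m*(v^2 - v0^2)
v^2 = 3^2 = 9
v0^2 = 1^2 = 1
v^2 - v0^2 = 9 - 1 = 8
W = (1/2)*3*8 = 12 J

12 J


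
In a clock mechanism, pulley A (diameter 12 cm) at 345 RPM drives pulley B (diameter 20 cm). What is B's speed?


Given: D1 = 12 cm, w1 = 345 RPM, D2 = 20 cm
Using D1*w1 = D2*w2
w2 = D1*w1 / D2
w2 = 12*345 / 20
w2 = 4140 / 20
w2 = 207 RPM

207 RPM


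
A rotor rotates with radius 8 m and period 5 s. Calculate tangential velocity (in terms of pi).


Given: radius r = 8 m, period T = 5 s
Using v = 2*pi*r / T
v = 2*pi*8 / 5
v = 16*pi / 5
v = 16/5*pi m/s

16/5*pi m/s


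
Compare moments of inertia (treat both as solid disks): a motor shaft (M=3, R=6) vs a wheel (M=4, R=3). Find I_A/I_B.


Given: M1=3 kg, R1=6 m, M2=4 kg, R2=3 m
For a disk: I = (1/2)*M*R^2, so I_A/I_B = (M1*R1^2)/(M2*R2^2)
M1*R1^2 = 3*36 = 108
M2*R2^2 = 4*9 = 36
I_A/I_B = 108/36 = 3

3


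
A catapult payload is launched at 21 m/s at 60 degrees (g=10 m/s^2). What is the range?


Given: v0 = 21 m/s, theta = 60 deg, g = 10 m/s^2
sin(2*60) = sin(120) = sqrt(3)/2
Using R = v0^2 * sin(2*theta) / g
R = 21^2 * (sqrt(3)/2) / 10
R = 441 * sqrt(3) / 20
R = 441/20*sqrt(3) m

441/20*sqrt(3) m


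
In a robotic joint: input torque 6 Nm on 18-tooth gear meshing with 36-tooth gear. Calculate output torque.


Given: N1 = 18, N2 = 36, T1 = 6 Nm
Using T2/T1 = N2/N1
T2 = T1 * N2 / N1
T2 = 6 * 36 / 18
T2 = 216 / 18
T2 = 12 Nm

12 Nm


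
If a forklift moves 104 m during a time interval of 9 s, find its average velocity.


Given: distance d = 104 m, time t = 9 s
Using v = d / t
v = 104 / 9
v = 104/9 m/s

104/9 m/s


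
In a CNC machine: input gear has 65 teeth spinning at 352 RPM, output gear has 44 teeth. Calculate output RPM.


Given: N1 = 65 teeth, w1 = 352 RPM, N2 = 44 teeth
Using N1*w1 = N2*w2
w2 = N1*w1 / N2
w2 = 65*352 / 44
w2 = 22880 / 44
w2 = 520 RPM

520 RPM


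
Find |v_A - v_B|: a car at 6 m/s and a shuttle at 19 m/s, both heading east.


Given: v_A = 6 m/s east, v_B = 19 m/s east
Both move in the same direction; relative speed = |v_A - v_B|
|6 - 19| = |-13|
= 13 m/s

13 m/s


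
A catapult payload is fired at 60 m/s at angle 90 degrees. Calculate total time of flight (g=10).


Given: v0 = 60 m/s, theta = 90 deg, g = 10 m/s^2
sin(90) = 1
Using T = 2*v0*sin(theta) / g
T = 2*60*1 / 10
T = 120 / 10
T = 12 s

12 s


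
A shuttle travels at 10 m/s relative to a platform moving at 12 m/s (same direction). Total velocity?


Given: object velocity = 10 m/s, platform velocity = 12 m/s (same direction)
Using classical velocity addition: v_total = v_object + v_platform
v_total = 10 + 12
v_total = 22 m/s

22 m/s


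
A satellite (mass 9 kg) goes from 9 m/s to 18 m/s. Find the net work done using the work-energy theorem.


Given: m = 9 kg, v0 = 9 m/s, v = 18 m/s
Using W = (1/2)*m*(v^2 - v0^2)
v^2 = 18^2 = 324
v0^2 = 9^2 = 81
v^2 - v0^2 = 324 - 81 = 243
W = (1/2)*9*243 = 2187/2 J

2187/2 J


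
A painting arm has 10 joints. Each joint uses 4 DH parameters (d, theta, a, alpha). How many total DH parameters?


Given: 10 joints, 4 DH parameters per joint (d, theta, a, alpha)
Total DH parameters = number_of_joints * 4
Total = 10 * 4
Total = 40

40


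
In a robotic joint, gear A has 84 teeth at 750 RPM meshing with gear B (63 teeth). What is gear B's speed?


Given: N1 = 84 teeth, w1 = 750 RPM, N2 = 63 teeth
Using N1*w1 = N2*w2
w2 = N1*w1 / N2
w2 = 84*750 / 63
w2 = 63000 / 63
w2 = 1000 RPM

1000 RPM


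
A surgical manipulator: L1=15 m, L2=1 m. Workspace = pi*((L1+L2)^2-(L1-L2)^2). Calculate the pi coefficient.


Given: L1 = 15, L2 = 1
(L1+L2)^2 = (16)^2 = 256
(L1-L2)^2 = (14)^2 = 196
Difference = 256 - 196 = 60
This equals 4*L1*L2 = 4*15*1 = 60
Workspace area = 60*pi

60


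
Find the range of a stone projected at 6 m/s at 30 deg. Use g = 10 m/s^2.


Given: v0 = 6 m/s, theta = 30 deg, g = 10 m/s^2
sin(2*30) = sin(60) = sqrt(3)/2
Using R = v0^2 * sin(2*theta) / g
R = 6^2 * (sqrt(3)/2) / 10
R = 36 * sqrt(3) / 20
R = 9/5*sqrt(3) m

9/5*sqrt(3) m


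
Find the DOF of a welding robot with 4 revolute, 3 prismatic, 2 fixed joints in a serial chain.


Given: serial robot with 4 revolute, 3 prismatic, 2 fixed joints
DOF contribution per joint type: revolute=1, prismatic=1, spherical=3, fixed=0
DOF = 4*1 + 3*1 + 2*0
DOF = 7

7


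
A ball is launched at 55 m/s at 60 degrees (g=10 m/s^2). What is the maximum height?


Given: v0 = 55 m/s, theta = 60 deg, g = 10 m/s^2
sin^2(60) = 3/4
Using H = v0^2 * sin^2(theta) / (2*g)
H = 55^2 * 3/4 / (2*10)
H = 3025 * 3/4 / 20
H = 9075/4 / 20
H = 1815/16 m

1815/16 m


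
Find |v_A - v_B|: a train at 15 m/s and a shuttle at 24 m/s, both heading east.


Given: v_A = 15 m/s east, v_B = 24 m/s east
Both move in the same direction; relative speed = |v_A - v_B|
|15 - 24| = |-9|
= 9 m/s

9 m/s


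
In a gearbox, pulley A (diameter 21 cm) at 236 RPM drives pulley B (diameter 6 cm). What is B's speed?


Given: D1 = 21 cm, w1 = 236 RPM, D2 = 6 cm
Using D1*w1 = D2*w2
w2 = D1*w1 / D2
w2 = 21*236 / 6
w2 = 4956 / 6
w2 = 826 RPM

826 RPM


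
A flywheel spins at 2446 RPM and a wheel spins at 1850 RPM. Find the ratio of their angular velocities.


Given: RPM_A = 2446, RPM_B = 1850
omega = 2*pi*RPM/60, so omega_A/omega_B = RPM_A / RPM_B
omega_A/omega_B = 2446 / 1850
omega_A/omega_B = 1223/925

1223/925


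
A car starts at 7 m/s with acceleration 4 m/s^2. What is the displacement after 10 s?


Given: v0 = 7 m/s, a = 4 m/s^2, t = 10 s
Using s = v0*t + (1/2)*a*t^2
s = 7*10 + (1/2)*4*10^2
s = 70 + (1/2)*400
s = 70 + 200
s = 270

270 m


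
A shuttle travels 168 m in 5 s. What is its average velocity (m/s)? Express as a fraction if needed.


Given: distance d = 168 m, time t = 5 s
Using v = d / t
v = 168 / 5
v = 168/5 m/s

168/5 m/s


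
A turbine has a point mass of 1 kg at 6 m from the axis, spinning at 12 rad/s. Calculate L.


Given: m = 1 kg, r = 6 m, omega = 12 rad/s
For a point mass: I = m*r^2
I = 1*6^2 = 1*36 = 36
L = I*omega = 36*12
L = 432 kg*m^2/s

432 kg*m^2/s


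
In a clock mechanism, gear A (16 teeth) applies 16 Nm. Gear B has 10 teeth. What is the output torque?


Given: N1 = 16, N2 = 10, T1 = 16 Nm
Using T2/T1 = N2/N1
T2 = T1 * N2 / N1
T2 = 16 * 10 / 16
T2 = 160 / 16
T2 = 10 Nm

10 Nm


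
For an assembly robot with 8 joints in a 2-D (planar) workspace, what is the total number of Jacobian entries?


Given: task space dimension = 2, joints = 8
Jacobian is a 2 x 8 matrix
Total entries = rows * columns
Total = 2 * 8
Total = 16

16


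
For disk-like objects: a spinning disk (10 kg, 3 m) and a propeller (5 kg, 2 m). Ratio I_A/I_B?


Given: M1=10 kg, R1=3 m, M2=5 kg, R2=2 m
For a disk: I = (1/2)*M*R^2, so I_A/I_B = (M1*R1^2)/(M2*R2^2)
M1*R1^2 = 10*9 = 90
M2*R2^2 = 5*4 = 20
I_A/I_B = 90/20 = 9/2

9/2


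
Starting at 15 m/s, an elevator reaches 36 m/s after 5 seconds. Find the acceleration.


Given: initial velocity v0 = 15 m/s, final velocity v = 36 m/s, time t = 5 s
Using a = (v - v0) / t
a = (36 - 15) / 5
a = 21 / 5
a = 21/5 m/s^2

21/5 m/s^2


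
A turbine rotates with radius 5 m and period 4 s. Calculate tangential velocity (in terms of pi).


Given: radius r = 5 m, period T = 4 s
Using v = 2*pi*r / T
v = 2*pi*5 / 4
v = 10*pi / 4
v = 5/2*pi m/s

5/2*pi m/s


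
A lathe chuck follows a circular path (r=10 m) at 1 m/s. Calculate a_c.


Given: v = 1 m/s, r = 10 m
Using a_c = v^2 / r
a_c = 1^2 / 10
a_c = 1 / 10
a_c = 1/10 m/s^2

1/10 m/s^2


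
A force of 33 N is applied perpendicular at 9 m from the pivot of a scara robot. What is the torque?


Given: F = 33 N, r = 9 m, angle = 90 deg (perpendicular)
Using tau = F * r * sin(90)
sin(90) = 1
tau = 33 * 9 * 1
tau = 297 Nm

297 Nm


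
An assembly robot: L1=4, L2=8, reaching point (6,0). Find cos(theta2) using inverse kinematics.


Given: L1 = 4, L2 = 8, target (x, y) = (6, 0)
Using cos(theta2) = (x^2 + y^2 - L1^2 - L2^2) / (2*L1*L2)
x^2 + y^2 = 6^2 + 0 = 36
L1^2 + L2^2 = 16 + 64 = 80
Numerator = 36 - 80 = -44
Denominator = 2*4*8 = 64
cos(theta2) = -44/64 = -11/16

-11/16


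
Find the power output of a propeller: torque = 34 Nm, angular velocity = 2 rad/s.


Given: tau = 34 Nm, omega = 2 rad/s
Using P = tau * omega
P = 34 * 2
P = 68 W

68 W


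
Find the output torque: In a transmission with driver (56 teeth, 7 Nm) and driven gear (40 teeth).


Given: N1 = 56, N2 = 40, T1 = 7 Nm
Using T2/T1 = N2/N1
T2 = T1 * N2 / N1
T2 = 7 * 40 / 56
T2 = 280 / 56
T2 = 5 Nm

5 Nm


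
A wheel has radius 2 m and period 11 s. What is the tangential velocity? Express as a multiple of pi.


Given: radius r = 2 m, period T = 11 s
Using v = 2*pi*r / T
v = 2*pi*2 / 11
v = 4*pi / 11
v = 4/11*pi m/s

4/11*pi m/s


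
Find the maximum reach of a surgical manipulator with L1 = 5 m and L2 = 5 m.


Given: L1 = 5 m, L2 = 5 m
For a 2-link planar arm, max reach = L1 + L2 (fully extended)
Max reach = 5 + 5
Max reach = 10 m

10 m


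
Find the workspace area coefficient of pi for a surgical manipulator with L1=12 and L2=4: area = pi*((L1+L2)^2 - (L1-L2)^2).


Given: L1 = 12, L2 = 4
(L1+L2)^2 = (16)^2 = 256
(L1-L2)^2 = (8)^2 = 64
Difference = 256 - 64 = 192
This equals 4*L1*L2 = 4*12*4 = 192
Workspace area = 192*pi

192


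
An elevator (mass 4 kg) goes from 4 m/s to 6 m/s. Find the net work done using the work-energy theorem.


Given: m = 4 kg, v0 = 4 m/s, v = 6 m/s
Using W = (1/2)*m*(v^2 - v0^2)
v^2 = 6^2 = 36
v0^2 = 4^2 = 16
v^2 - v0^2 = 36 - 16 = 20
W = (1/2)*4*20 = 40 J

40 J


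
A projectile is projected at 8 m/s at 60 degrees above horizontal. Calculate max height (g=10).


Given: v0 = 8 m/s, theta = 60 deg, g = 10 m/s^2
sin^2(60) = 3/4
Using H = v0^2 * sin^2(theta) / (2*g)
H = 8^2 * 3/4 / (2*10)
H = 64 * 3/4 / 20
H = 48 / 20
H = 12/5 m

12/5 m


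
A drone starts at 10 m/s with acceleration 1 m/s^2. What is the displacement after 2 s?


Given: v0 = 10 m/s, a = 1 m/s^2, t = 2 s
Using s = v0*t + (1/2)*a*t^2
s = 10*2 + (1/2)*1*2^2
s = 20 + (1/2)*4
s = 20 + 2
s = 22

22 m


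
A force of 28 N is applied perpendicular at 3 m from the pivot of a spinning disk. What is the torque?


Given: F = 28 N, r = 3 m, angle = 90 deg (perpendicular)
Using tau = F * r * sin(90)
sin(90) = 1
tau = 28 * 3 * 1
tau = 84 Nm

84 Nm


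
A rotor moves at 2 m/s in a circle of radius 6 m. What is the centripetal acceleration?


Given: v = 2 m/s, r = 6 m
Using a_c = v^2 / r
a_c = 2^2 / 6
a_c = 4 / 6
a_c = 2/3 m/s^2

2/3 m/s^2


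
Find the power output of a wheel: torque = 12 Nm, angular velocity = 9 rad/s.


Given: tau = 12 Nm, omega = 9 rad/s
Using P = tau * omega
P = 12 * 9
P = 108 W

108 W


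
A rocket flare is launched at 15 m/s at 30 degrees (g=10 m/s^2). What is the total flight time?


Given: v0 = 15 m/s, theta = 30 deg, g = 10 m/s^2
sin(30) = 1/2
Using T = 2*v0*sin(theta) / g
T = 2*15*1/2 / 10
T = 15 / 10
T = 3/2 s

3/2 s


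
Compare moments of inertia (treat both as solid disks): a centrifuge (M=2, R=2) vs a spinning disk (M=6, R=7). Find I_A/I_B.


Given: M1=2 kg, R1=2 m, M2=6 kg, R2=7 m
For a disk: I = (1/2)*M*R^2, so I_A/I_B = (M1*R1^2)/(M2*R2^2)
M1*R1^2 = 2*4 = 8
M2*R2^2 = 6*49 = 294
I_A/I_B = 8/294 = 4/147

4/147


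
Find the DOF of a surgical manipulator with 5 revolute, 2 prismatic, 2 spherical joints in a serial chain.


Given: serial robot with 5 revolute, 2 prismatic, 2 spherical joints
DOF contribution per joint type: revolute=1, prismatic=1, spherical=3, fixed=0
DOF = 5*1 + 2*1 + 2*3
DOF = 13

13


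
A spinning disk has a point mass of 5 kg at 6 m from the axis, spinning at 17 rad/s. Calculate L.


Given: m = 5 kg, r = 6 m, omega = 17 rad/s
For a point mass: I = m*r^2
I = 5*6^2 = 5*36 = 180
L = I*omega = 180*17
L = 3060 kg*m^2/s

3060 kg*m^2/s


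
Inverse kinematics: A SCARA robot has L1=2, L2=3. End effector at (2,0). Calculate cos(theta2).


Given: L1 = 2, L2 = 3, target (x, y) = (2, 0)
Using cos(theta2) = (x^2 + y^2 - L1^2 - L2^2) / (2*L1*L2)
x^2 + y^2 = 2^2 + 0 = 4
L1^2 + L2^2 = 4 + 9 = 13
Numerator = 4 - 13 = -9
Denominator = 2*2*3 = 12
cos(theta2) = -9/12 = -3/4

-3/4


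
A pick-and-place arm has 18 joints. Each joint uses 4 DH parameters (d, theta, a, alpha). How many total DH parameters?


Given: 18 joints, 4 DH parameters per joint (d, theta, a, alpha)
Total DH parameters = number_of_joints * 4
Total = 18 * 4
Total = 72

72


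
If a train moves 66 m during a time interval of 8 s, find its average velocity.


Given: distance d = 66 m, time t = 8 s
Using v = d / t
v = 66 / 8
v = 33/4 m/s

33/4 m/s


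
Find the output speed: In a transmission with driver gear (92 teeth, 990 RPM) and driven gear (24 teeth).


Given: N1 = 92 teeth, w1 = 990 RPM, N2 = 24 teeth
Using N1*w1 = N2*w2
w2 = N1*w1 / N2
w2 = 92*990 / 24
w2 = 91080 / 24
w2 = 3795 RPM

3795 RPM


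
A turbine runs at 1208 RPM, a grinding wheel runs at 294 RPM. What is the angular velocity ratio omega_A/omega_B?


Given: RPM_A = 1208, RPM_B = 294
omega = 2*pi*RPM/60, so omega_A/omega_B = RPM_A / RPM_B
omega_A/omega_B = 1208 / 294
omega_A/omega_B = 604/147

604/147


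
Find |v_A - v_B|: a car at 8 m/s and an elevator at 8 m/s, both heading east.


Given: v_A = 8 m/s east, v_B = 8 m/s east
Both move in the same direction; relative speed = |v_A - v_B|
|8 - 8| = |0|
= 0 m/s

0 m/s


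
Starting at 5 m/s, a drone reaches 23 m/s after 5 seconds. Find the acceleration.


Given: initial velocity v0 = 5 m/s, final velocity v = 23 m/s, time t = 5 s
Using a = (v - v0) / t
a = (23 - 5) / 5
a = 18 / 5
a = 18/5 m/s^2

18/5 m/s^2


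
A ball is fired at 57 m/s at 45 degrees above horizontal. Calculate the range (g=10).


Given: v0 = 57 m/s, theta = 45 deg, g = 10 m/s^2
sin(2*45) = sin(90) = 1
Using R = v0^2 * sin(2*theta) / g
R = 57^2 * 1 / 10
R = 3249 / 10
R = 3249/10 m

3249/10 m


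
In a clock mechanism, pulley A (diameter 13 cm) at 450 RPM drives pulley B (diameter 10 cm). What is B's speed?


Given: D1 = 13 cm, w1 = 450 RPM, D2 = 10 cm
Using D1*w1 = D2*w2
w2 = D1*w1 / D2
w2 = 13*450 / 10
w2 = 5850 / 10
w2 = 585 RPM

585 RPM


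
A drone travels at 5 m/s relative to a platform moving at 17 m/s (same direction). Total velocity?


Given: object velocity = 5 m/s, platform velocity = 17 m/s (same direction)
Using classical velocity addition: v_total = v_object + v_platform
v_total = 5 + 17
v_total = 22 m/s

22 m/s


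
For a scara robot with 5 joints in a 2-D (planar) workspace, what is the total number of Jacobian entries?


Given: task space dimension = 2, joints = 5
Jacobian is a 2 x 5 matrix
Total entries = rows * columns
Total = 2 * 5
Total = 10

10


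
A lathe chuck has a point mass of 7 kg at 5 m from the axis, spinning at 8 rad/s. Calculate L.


Given: m = 7 kg, r = 5 m, omega = 8 rad/s
For a point mass: I = m*r^2
I = 7*5^2 = 7*25 = 175
L = I*omega = 175*8
L = 1400 kg*m^2/s

1400 kg*m^2/s


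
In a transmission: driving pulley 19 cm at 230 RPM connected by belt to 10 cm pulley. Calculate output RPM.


Given: D1 = 19 cm, w1 = 230 RPM, D2 = 10 cm
Using D1*w1 = D2*w2
w2 = D1*w1 / D2
w2 = 19*230 / 10
w2 = 4370 / 10
w2 = 437 RPM

437 RPM


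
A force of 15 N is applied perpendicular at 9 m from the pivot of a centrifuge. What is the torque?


Given: F = 15 N, r = 9 m, angle = 90 deg (perpendicular)
Using tau = F * r * sin(90)
sin(90) = 1
tau = 15 * 9 * 1
tau = 135 Nm

135 Nm


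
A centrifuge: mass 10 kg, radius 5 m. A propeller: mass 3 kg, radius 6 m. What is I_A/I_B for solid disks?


Given: M1=10 kg, R1=5 m, M2=3 kg, R2=6 m
For a disk: I = (1/2)*M*R^2, so I_A/I_B = (M1*R1^2)/(M2*R2^2)
M1*R1^2 = 10*25 = 250
M2*R2^2 = 3*36 = 108
I_A/I_B = 250/108 = 125/54

125/54


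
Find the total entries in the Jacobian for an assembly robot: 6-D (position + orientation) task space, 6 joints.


Given: task space dimension = 6, joints = 6
Jacobian is a 6 x 6 matrix
Total entries = rows * columns
Total = 6 * 6
Total = 36

36


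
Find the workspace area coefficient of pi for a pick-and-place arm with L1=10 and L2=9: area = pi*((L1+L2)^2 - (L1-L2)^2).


Given: L1 = 10, L2 = 9
(L1+L2)^2 = (19)^2 = 361
(L1-L2)^2 = (1)^2 = 1
Difference = 361 - 1 = 360
This equals 4*L1*L2 = 4*10*9 = 360
Workspace area = 360*pi

360


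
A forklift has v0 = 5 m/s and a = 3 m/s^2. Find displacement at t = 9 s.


Given: v0 = 5 m/s, a = 3 m/s^2, t = 9 s
Using s = v0*t + (1/2)*a*t^2
s = 5*9 + (1/2)*3*9^2
s = 45 + (1/2)*243
s = 45 + 243/2
s = 333/2

333/2 m


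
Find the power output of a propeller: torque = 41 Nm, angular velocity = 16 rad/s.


Given: tau = 41 Nm, omega = 16 rad/s
Using P = tau * omega
P = 41 * 16
P = 656 W

656 W


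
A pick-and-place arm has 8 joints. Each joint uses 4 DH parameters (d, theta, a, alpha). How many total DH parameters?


Given: 8 joints, 4 DH parameters per joint (d, theta, a, alpha)
Total DH parameters = number_of_joints * 4
Total = 8 * 4
Total = 32

32


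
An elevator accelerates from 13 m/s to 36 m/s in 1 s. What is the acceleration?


Given: initial velocity v0 = 13 m/s, final velocity v = 36 m/s, time t = 1 s
Using a = (v - v0) / t
a = (36 - 13) / 1
a = 23 / 1
a = 23 m/s^2

23 m/s^2


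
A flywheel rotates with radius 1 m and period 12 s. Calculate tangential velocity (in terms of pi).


Given: radius r = 1 m, period T = 12 s
Using v = 2*pi*r / T
v = 2*pi*1 / 12
v = 2*pi / 12
v = 1/6*pi m/s

1/6*pi m/s


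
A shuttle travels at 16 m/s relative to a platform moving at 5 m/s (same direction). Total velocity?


Given: object velocity = 16 m/s, platform velocity = 5 m/s (same direction)
Using classical velocity addition: v_total = v_object + v_platform
v_total = 16 + 5
v_total = 21 m/s

21 m/s


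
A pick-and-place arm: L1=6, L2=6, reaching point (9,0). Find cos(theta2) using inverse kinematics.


Given: L1 = 6, L2 = 6, target (x, y) = (9, 0)
Using cos(theta2) = (x^2 + y^2 - L1^2 - L2^2) / (2*L1*L2)
x^2 + y^2 = 9^2 + 0 = 81
L1^2 + L2^2 = 36 + 36 = 72
Numerator = 81 - 72 = 9
Denominator = 2*6*6 = 72
cos(theta2) = 9/72 = 1/8

1/8


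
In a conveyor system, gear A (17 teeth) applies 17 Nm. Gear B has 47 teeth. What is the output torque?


Given: N1 = 17, N2 = 47, T1 = 17 Nm
Using T2/T1 = N2/N1
T2 = T1 * N2 / N1
T2 = 17 * 47 / 17
T2 = 799 / 17
T2 = 47 Nm

47 Nm


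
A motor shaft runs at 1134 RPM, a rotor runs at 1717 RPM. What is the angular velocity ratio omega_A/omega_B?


Given: RPM_A = 1134, RPM_B = 1717
omega = 2*pi*RPM/60, so omega_A/omega_B = RPM_A / RPM_B
omega_A/omega_B = 1134 / 1717
omega_A/omega_B = 1134/1717

1134/1717


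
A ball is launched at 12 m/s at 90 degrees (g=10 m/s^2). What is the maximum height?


Given: v0 = 12 m/s, theta = 90 deg, g = 10 m/s^2
sin^2(90) = 1
Using H = v0^2 * sin^2(theta) / (2*g)
H = 12^2 * 1 / (2*10)
H = 144 * 1 / 20
H = 144 / 20
H = 36/5 m

36/5 m


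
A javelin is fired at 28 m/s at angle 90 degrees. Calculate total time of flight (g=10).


Given: v0 = 28 m/s, theta = 90 deg, g = 10 m/s^2
sin(90) = 1
Using T = 2*v0*sin(theta) / g
T = 2*28*1 / 10
T = 56 / 10
T = 28/5 s

28/5 s


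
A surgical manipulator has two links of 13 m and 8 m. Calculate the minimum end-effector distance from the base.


Given: L1 = 13 m, L2 = 8 m
For a 2-link planar arm, min reach = |L1 - L2| (second link folded back)
Min reach = |13 - 8|
Min reach = 5 m

5 m


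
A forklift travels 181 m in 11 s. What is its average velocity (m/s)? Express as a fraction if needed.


Given: distance d = 181 m, time t = 11 s
Using v = d / t
v = 181 / 11
v = 181/11 m/s

181/11 m/s


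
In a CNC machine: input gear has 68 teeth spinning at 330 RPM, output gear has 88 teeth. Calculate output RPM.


Given: N1 = 68 teeth, w1 = 330 RPM, N2 = 88 teeth
Using N1*w1 = N2*w2
w2 = N1*w1 / N2
w2 = 68*330 / 88
w2 = 22440 / 88
w2 = 255 RPM

255 RPM


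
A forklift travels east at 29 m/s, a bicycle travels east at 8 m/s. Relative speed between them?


Given: v_A = 29 m/s east, v_B = 8 m/s east
Both move in the same direction; relative speed = |v_A - v_B|
|29 - 8| = |21|
= 21 m/s

21 m/s


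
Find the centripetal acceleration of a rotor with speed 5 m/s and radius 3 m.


Given: v = 5 m/s, r = 3 m
Using a_c = v^2 / r
a_c = 5^2 / 3
a_c = 25 / 3
a_c = 25/3 m/s^2

25/3 m/s^2


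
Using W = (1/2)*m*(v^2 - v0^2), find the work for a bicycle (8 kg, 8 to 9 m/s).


Given: m = 8 kg, v0 = 8 m/s, v = 9 m/s
Using W = (1/2)*m*(v^2 - v0^2)
v^2 = 9^2 = 81
v0^2 = 8^2 = 64
v^2 - v0^2 = 81 - 64 = 17
W = (1/2)*8*17 = 68 J

68 J


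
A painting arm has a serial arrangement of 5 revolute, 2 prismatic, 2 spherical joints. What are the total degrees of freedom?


Given: serial robot with 5 revolute, 2 prismatic, 2 spherical joints
DOF contribution per joint type: revolute=1, prismatic=1, spherical=3, fixed=0
DOF = 5*1 + 2*1 + 2*3
DOF = 13

13


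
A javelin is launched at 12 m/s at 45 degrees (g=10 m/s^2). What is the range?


Given: v0 = 12 m/s, theta = 45 deg, g = 10 m/s^2
sin(2*45) = sin(90) = 1
Using R = v0^2 * sin(2*theta) / g
R = 12^2 * 1 / 10
R = 144 / 10
R = 72/5 m

72/5 m


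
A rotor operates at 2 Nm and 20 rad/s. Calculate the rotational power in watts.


Given: tau = 2 Nm, omega = 20 rad/s
Using P = tau * omega
P = 2 * 20
P = 40 W

40 W


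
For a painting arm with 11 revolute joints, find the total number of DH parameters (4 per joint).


Given: 11 joints, 4 DH parameters per joint (d, theta, a, alpha)
Total DH parameters = number_of_joints * 4
Total = 11 * 4
Total = 44

44


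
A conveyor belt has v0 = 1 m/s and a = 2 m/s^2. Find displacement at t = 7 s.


Given: v0 = 1 m/s, a = 2 m/s^2, t = 7 s
Using s = v0*t + (1/2)*a*t^2
s = 1*7 + (1/2)*2*7^2
s = 7 + (1/2)*98
s = 7 + 49
s = 56

56 m
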